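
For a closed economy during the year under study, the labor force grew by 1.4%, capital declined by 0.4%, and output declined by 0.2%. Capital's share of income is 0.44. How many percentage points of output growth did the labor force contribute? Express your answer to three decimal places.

Labor's share = 1 − 0.44 = 0.56.
Contribution = share × growth = 0.56 × 1.4 = 0.784 pp.

0.784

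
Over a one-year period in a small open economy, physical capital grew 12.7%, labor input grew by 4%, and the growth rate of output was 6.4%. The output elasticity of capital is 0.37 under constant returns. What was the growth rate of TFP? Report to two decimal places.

Labor's share = 1 − 0.37 = 0.63.
Physical capital: 0.37 × 12.7 = 4.699 pp.
Labor input: 0.63 × 4 = 2.52 pp.
TFP growth = 6.4 − 7.219 = -0.819%.

-0.82%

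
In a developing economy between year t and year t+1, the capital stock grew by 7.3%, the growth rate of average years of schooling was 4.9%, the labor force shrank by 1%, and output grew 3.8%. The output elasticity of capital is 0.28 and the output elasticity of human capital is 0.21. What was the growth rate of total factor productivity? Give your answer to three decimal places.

1.237%

Labor's share = 1 − 0.28 − 0.21 = 0.51.
The capital stock: 0.28 × 7.3 = 2.044 pp.
Average years of schooling: 0.21 × 4.9 = 1.029 pp.
The labor force: 0.51 × (-1) = -0.51 pp.
TFP growth = 3.8 − 2.563 = 1.237%.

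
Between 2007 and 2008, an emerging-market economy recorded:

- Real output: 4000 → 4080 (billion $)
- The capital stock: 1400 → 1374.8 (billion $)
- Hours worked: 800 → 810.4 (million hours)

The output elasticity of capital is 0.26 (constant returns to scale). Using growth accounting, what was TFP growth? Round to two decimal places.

1.51%

Real output growth = (4080 − 4000) / 4000 = 2%.
The capital stock growth = (1374.8 − 1400) / 1400 = -1.8%.
Hours worked growth = (810.4 − 800) / 800 = 1.3%.
Labor's share = 1 − 0.26 = 0.74.
The capital stock: 0.26 × (-1.8) = -0.468 pp.
Hours worked: 0.74 × 1.3 = 0.962 pp.
TFP growth = 2 − 0.494 = 1.506%.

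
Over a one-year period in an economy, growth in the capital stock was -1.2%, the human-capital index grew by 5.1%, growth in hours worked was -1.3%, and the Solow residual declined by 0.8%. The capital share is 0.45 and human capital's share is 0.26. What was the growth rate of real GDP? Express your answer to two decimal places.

Labor's share = 1 − 0.45 − 0.26 = 0.29.
The capital stock: 0.45 × (-1.2) = -0.54 pp.
The human-capital index: 0.26 × 5.1 = 1.326 pp.
Hours worked: 0.29 × (-1.3) = -0.377 pp.
Output growth = -0.8 + 0.409 = -0.391%.

-0.39%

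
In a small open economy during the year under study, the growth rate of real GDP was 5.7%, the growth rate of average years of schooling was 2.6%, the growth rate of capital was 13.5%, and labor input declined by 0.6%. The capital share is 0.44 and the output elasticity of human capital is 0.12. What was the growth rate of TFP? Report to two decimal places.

Labor's share = 1 − 0.44 − 0.12 = 0.44.
Capital: 0.44 × 13.5 = 5.94 pp.
Average years of schooling: 0.12 × 2.6 = 0.312 pp.
Labor input: 0.44 × (-0.6) = -0.264 pp.
TFP growth = 5.7 − 5.988 = -0.288%.

-0.29%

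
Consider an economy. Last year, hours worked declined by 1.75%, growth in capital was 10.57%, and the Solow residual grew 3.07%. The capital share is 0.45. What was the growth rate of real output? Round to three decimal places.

Labor's share = 1 − 0.45 = 0.55.
Capital: 0.45 × 10.57 = 4.7565 pp.
Hours worked: 0.55 × (-1.75) = -0.9625 pp.
Output growth = 3.07 + 3.794 = 6.864%.

Real output grew 6.864%.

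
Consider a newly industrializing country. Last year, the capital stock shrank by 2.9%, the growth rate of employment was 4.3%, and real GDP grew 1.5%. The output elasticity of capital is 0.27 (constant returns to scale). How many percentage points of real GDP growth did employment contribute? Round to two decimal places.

Labor's share = 1 − 0.27 = 0.73.
Contribution = share × growth = 0.73 × 4.3 = 3.139 pp.

3.14 pp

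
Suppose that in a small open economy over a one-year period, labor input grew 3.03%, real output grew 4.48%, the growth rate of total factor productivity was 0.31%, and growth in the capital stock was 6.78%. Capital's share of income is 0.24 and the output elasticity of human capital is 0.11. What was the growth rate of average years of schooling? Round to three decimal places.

5.212%

Labor's share = 1 − 0.24 − 0.11 = 0.65.
gY = gA + 0.24×6.78 + 0.65×3.03 + 0.11×g.
0.11×g = 4.48 − 0.31 − 3.5967 = 0.5733.
g = 0.5733 / 0.11 = 5.21182%.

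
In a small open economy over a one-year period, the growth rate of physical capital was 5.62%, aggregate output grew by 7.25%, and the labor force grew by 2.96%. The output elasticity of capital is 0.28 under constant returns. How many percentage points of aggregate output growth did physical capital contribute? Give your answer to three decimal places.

Contribution = share × growth = 0.28 × 5.62 = 1.5736 pp.

1.574 pp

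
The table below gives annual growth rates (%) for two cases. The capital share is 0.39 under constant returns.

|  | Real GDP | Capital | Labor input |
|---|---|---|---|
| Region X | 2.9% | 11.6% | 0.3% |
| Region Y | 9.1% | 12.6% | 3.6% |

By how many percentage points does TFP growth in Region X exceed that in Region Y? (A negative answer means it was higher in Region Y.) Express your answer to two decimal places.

Labor's share = 1 − 0.39 = 0.61.
Region X: TFP = 2.9 − 4.524 − 0.183 = -1.807%.
Region Y: TFP = 9.1 − 4.914 − 2.196 = 1.99%.
Difference = -1.807 − (1.99) = -3.797 pp.

-3.80 percentage points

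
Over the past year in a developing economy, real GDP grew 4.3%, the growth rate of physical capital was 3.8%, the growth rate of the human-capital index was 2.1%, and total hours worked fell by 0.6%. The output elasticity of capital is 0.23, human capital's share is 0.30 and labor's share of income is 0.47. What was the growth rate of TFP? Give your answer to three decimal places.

Labor's share = 1 − 0.23 − 0.3 = 0.47.
Physical capital: 0.23 × 3.8 = 0.874 pp.
The human-capital index: 0.3 × 2.1 = 0.63 pp.
Total hours worked: 0.47 × (-0.6) = -0.282 pp.
TFP growth = 4.3 − 1.222 = 3.078%.

3.078%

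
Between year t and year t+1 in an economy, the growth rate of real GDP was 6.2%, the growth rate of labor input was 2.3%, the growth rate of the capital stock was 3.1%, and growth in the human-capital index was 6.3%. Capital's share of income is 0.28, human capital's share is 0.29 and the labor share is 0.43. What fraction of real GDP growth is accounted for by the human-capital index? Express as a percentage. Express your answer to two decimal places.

The human-capital index contributed 0.29 × 6.3 = 1.827 pp.
Share of growth = 1.827 / 6.2 × 100 = 29.4677%.

The human-capital index accounted for 29.47% of growth.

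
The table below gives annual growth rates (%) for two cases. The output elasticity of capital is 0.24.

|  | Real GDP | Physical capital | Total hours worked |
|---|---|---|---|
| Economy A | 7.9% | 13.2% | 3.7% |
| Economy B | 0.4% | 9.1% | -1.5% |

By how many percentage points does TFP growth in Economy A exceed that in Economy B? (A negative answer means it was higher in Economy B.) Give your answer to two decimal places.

Labor's share = 1 − 0.24 = 0.76.
Economy A: TFP = 7.9 − 3.168 − 2.812 = 1.92%.
Economy B: TFP = 0.4 − 2.184 + 1.14 = -0.644%.
Difference = 1.92 − (-0.644) = 2.564 pp.

2.56 percentage points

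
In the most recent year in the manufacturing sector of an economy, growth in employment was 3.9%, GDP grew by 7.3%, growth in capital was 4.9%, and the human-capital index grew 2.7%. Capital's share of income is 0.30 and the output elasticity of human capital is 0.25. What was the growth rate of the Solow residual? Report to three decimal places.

Labor's share = 1 − 0.3 − 0.25 = 0.45.
Capital: 0.3 × 4.9 = 1.47 pp.
The human-capital index: 0.25 × 2.7 = 0.675 pp.
Employment: 0.45 × 3.9 = 1.755 pp.
TFP growth = 7.3 − 3.9 = 3.4%.

The Solow residual grew 3.400%.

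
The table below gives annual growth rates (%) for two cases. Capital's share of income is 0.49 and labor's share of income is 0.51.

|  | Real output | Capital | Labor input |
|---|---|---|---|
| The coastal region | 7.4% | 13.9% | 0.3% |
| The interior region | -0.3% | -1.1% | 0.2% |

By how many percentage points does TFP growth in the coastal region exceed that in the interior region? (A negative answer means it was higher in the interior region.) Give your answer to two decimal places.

0.30 percentage points

Labor's share = 1 − 0.49 = 0.51.
The coastal region: TFP = 7.4 − 6.811 − 0.153 = 0.436%.
The interior region: TFP = -0.3 + 0.539 − 0.102 = 0.137%.
Difference = 0.436 − (0.137) = 0.299 pp.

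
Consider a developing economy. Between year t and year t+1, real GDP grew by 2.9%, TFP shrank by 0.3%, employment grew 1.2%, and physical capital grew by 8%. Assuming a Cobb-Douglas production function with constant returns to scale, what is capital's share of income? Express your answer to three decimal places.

gY = gA + α·gK + (1−α)·gL, so gY − gA − gL = α(gK − gL).
2.9 + 0.3 − 1.2 = α × (8 − 1.2).
2 = 6.8 α, so α = 0.29412.

Capital's share of income is 0.294.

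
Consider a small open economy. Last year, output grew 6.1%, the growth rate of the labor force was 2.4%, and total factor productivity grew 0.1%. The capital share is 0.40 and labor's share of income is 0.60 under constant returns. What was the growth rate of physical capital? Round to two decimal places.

Labor's share = 1 − 0.4 = 0.6.
gY = gA + 0.6×2.4 + 0.4×g.
0.4×g = 6.1 − 0.1 − 1.44 = 4.56.
g = 4.56 / 0.4 = 11.4%.

Physical capital grew 11.40%.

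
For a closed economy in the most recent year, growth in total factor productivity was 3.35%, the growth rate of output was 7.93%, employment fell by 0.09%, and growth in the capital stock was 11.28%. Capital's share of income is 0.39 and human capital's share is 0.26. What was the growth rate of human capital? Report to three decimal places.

Labor's share = 1 − 0.39 − 0.26 = 0.35.
gY = gA + 0.39×11.28 + 0.35×(-0.09) + 0.26×g.
0.26×g = 7.93 − 3.35 − 4.3677 = 0.2123.
g = 0.2123 / 0.26 = 0.81654%.

0.817%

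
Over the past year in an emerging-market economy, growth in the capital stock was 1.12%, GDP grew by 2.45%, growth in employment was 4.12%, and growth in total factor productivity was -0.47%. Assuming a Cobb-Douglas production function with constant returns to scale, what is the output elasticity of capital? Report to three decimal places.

gY = gA + α·gK + (1−α)·gL, so gY − gA − gL = α(gK − gL).
2.45 + 0.47 − 4.12 = α × (1.12 − 4.12).
-1.2 = -3 α, so α = 0.4.

α = 0.400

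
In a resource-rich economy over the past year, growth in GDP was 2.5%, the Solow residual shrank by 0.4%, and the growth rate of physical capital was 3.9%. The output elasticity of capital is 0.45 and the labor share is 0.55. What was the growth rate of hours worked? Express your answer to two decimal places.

Labor's share = 1 − 0.45 = 0.55.
gY = gA + 0.45×3.9 + 0.55×g.
0.55×g = 2.5 + 0.4 − 1.755 = 1.145.
g = 1.145 / 0.55 = 2.0818%.

2.08%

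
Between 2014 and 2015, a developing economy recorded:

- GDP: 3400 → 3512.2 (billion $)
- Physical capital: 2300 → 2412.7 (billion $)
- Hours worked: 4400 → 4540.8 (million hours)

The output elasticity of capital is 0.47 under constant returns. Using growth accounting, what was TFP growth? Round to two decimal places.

GDP growth = (3512.2 − 3400) / 3400 = 3.3%.
Physical capital growth = (2412.7 − 2300) / 2300 = 4.9%.
Hours worked growth = (4540.8 − 4400) / 4400 = 3.2%.
Labor's share = 1 − 0.47 = 0.53.
Physical capital: 0.47 × 4.9 = 2.303 pp.
Hours worked: 0.53 × 3.2 = 1.696 pp.
TFP growth = 3.3 − 3.999 = -0.699%.

-0.70%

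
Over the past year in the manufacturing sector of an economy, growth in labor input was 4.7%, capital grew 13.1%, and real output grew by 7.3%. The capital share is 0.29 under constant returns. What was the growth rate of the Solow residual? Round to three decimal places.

0.164%

Labor's share = 1 − 0.29 = 0.71.
Capital: 0.29 × 13.1 = 3.799 pp.
Labor input: 0.71 × 4.7 = 3.337 pp.
TFP growth = 7.3 − 7.136 = 0.164%.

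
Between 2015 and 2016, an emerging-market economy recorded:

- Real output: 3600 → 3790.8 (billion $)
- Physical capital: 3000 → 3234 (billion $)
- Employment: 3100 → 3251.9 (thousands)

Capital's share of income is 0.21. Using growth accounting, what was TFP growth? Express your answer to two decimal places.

Real output growth = (3790.8 − 3600) / 3600 = 5.3%.
Physical capital growth = (3234 − 3000) / 3000 = 7.8%.
Employment growth = (3251.9 − 3100) / 3100 = 4.9%.
Labor's share = 1 − 0.21 = 0.79.
Physical capital: 0.21 × 7.8 = 1.638 pp.
Employment: 0.79 × 4.9 = 3.871 pp.
TFP growth = 5.3 − 5.509 = -0.209%.

-0.21%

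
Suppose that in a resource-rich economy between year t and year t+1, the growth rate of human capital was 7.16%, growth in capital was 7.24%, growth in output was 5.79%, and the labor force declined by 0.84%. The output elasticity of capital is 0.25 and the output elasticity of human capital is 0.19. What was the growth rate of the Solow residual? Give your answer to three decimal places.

Labor's share = 1 − 0.25 − 0.19 = 0.56.
Capital: 0.25 × 7.24 = 1.81 pp.
Human capital: 0.19 × 7.16 = 1.3604 pp.
The labor force: 0.56 × (-0.84) = -0.4704 pp.
TFP growth = 5.79 − 2.7 = 3.09%.

3.090%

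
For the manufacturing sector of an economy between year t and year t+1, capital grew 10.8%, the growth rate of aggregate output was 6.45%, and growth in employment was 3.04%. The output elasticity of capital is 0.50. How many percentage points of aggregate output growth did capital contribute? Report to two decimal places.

5.40 percentage points

Contribution = share × growth = 0.5 × 10.8 = 5.4 pp.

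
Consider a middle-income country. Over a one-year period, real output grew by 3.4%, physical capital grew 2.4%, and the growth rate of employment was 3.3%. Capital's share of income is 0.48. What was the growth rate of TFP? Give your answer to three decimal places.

0.532%

Labor's share = 1 − 0.48 = 0.52.
Physical capital: 0.48 × 2.4 = 1.152 pp.
Employment: 0.52 × 3.3 = 1.716 pp.
TFP growth = 3.4 − 2.868 = 0.532%.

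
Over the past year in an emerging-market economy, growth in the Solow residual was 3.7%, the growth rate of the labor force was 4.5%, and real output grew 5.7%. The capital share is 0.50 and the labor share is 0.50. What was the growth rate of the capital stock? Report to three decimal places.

Labor's share = 1 − 0.5 = 0.5.
gY = gA + 0.5×4.5 + 0.5×g.
0.5×g = 5.7 − 3.7 − 2.25 = -0.25.
g = -0.25 / 0.5 = -0.5%.

-0.500%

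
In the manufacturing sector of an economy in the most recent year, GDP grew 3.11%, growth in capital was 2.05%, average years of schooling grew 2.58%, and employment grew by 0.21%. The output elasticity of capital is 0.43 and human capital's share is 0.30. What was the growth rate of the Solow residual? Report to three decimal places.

The Solow residual growth was 1.398%.

Labor's share = 1 − 0.43 − 0.3 = 0.27.
Capital: 0.43 × 2.05 = 0.8815 pp.
Average years of schooling: 0.3 × 2.58 = 0.774 pp.
Employment: 0.27 × 0.21 = 0.0567 pp.
TFP growth = 3.11 − 1.7122 = 1.3978%.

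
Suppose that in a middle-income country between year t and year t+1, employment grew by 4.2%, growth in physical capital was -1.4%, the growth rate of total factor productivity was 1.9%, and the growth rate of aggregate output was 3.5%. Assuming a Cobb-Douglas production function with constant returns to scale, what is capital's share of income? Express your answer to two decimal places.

gY = gA + α·gK + (1−α)·gL, so gY − gA − gL = α(gK − gL).
3.5 − 1.9 − 4.2 = α × (-1.4 − 4.2).
-2.6 = -5.6 α, so α = 0.4643.

0.46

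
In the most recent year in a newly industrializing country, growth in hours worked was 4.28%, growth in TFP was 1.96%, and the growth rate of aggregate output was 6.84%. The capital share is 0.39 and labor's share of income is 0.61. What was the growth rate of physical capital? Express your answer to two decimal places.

Labor's share = 1 − 0.39 = 0.61.
gY = gA + 0.61×4.28 + 0.39×g.
0.39×g = 6.84 − 1.96 − 2.6108 = 2.2692.
g = 2.2692 / 0.39 = 5.8185%.

Physical capital growth was 5.82%.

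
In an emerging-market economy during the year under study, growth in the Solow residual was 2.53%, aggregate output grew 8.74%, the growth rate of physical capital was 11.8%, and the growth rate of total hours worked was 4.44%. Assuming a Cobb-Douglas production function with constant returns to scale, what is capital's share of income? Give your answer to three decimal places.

gY = gA + α·gK + (1−α)·gL, so gY − gA − gL = α(gK − gL).
8.74 − 2.53 − 4.44 = α × (11.8 − 4.44).
1.77 = 7.36 α, so α = 0.24049.

α = 0.240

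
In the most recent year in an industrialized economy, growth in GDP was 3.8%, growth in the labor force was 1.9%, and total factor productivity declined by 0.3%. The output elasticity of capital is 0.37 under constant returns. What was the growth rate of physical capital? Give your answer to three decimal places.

Labor's share = 1 − 0.37 = 0.63.
gY = gA + 0.63×1.9 + 0.37×g.
0.37×g = 3.8 + 0.3 − 1.197 = 2.903.
g = 2.903 / 0.37 = 7.84595%.

Physical capital grew 7.846%.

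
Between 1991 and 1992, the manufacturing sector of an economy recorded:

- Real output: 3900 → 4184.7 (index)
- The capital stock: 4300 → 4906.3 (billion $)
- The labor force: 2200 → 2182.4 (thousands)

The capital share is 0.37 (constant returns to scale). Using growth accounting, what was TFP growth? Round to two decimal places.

2.59%

Real output growth = (4184.7 − 3900) / 3900 = 7.3%.
The capital stock growth = (4906.3 − 4300) / 4300 = 14.1%.
The labor force growth = (2182.4 − 2200) / 2200 = -0.8%.
Labor's share = 1 − 0.37 = 0.63.
The capital stock: 0.37 × 14.1 = 5.217 pp.
The labor force: 0.63 × (-0.8) = -0.504 pp.
TFP growth = 7.3 − 4.713 = 2.587%.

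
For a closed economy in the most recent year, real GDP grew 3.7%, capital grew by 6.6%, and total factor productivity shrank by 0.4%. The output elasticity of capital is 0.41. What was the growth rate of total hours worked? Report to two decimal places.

Labor's share = 1 − 0.41 = 0.59.
gY = gA + 0.41×6.6 + 0.59×g.
0.59×g = 3.7 + 0.4 − 2.706 = 1.394.
g = 1.394 / 0.59 = 2.3627%.

Total hours worked grew 2.36%.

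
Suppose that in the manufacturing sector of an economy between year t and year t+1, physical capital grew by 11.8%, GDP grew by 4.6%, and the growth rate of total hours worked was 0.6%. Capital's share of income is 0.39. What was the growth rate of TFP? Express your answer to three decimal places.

-0.368%

Labor's share = 1 − 0.39 = 0.61.
Physical capital: 0.39 × 11.8 = 4.602 pp.
Total hours worked: 0.61 × 0.6 = 0.366 pp.
TFP growth = 4.6 − 4.968 = -0.368%.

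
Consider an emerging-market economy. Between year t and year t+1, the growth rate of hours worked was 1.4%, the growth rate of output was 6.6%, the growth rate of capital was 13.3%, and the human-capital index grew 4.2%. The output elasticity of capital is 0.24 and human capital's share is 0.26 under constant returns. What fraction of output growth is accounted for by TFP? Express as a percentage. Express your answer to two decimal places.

TFP accounted for 24.48% of growth.

Labor's share = 1 − 0.24 − 0.26 = 0.5.
Capital: 0.24 × 13.3 = 3.192 pp.
The human-capital index: 0.26 × 4.2 = 1.092 pp.
Hours worked: 0.5 × 1.4 = 0.7 pp.
TFP growth = 6.6 − 4.984 = 1.616%.
TFP share of growth = 1.616 / 6.6 × 100 = 24.4848%.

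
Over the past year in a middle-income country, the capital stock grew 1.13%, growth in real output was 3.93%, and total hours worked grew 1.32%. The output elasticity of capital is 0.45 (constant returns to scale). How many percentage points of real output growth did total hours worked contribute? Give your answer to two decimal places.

0.73

Labor's share = 1 − 0.45 = 0.55.
Contribution = share × growth = 0.55 × 1.32 = 0.726 pp.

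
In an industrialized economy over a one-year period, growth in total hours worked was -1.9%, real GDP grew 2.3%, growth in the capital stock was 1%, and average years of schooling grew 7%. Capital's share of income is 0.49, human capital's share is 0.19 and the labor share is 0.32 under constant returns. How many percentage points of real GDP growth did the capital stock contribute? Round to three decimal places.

Contribution = share × growth = 0.49 × 1 = 0.49 pp.

0.490 pp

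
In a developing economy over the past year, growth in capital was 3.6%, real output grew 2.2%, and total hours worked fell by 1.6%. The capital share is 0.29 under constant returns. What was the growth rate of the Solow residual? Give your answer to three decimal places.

2.292%

Labor's share = 1 − 0.29 = 0.71.
Capital: 0.29 × 3.6 = 1.044 pp.
Total hours worked: 0.71 × (-1.6) = -1.136 pp.
TFP growth = 2.2 + 0.092 = 2.292%.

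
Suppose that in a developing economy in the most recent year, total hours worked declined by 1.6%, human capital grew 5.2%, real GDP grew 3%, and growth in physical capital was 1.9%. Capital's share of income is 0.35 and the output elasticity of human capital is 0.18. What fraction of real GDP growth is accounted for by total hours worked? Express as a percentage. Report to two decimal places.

Total hours worked accounted for -25.07% of growth.

Labor's share = 1 − 0.35 − 0.18 = 0.47.
Total hours worked contributed 0.47 × (-1.6) = -0.752 pp.
Share of growth = -0.752 / 3 × 100 = -25.0667%.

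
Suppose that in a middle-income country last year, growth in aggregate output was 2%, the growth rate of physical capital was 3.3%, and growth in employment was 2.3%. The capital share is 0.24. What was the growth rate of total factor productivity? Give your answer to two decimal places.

Labor's share = 1 − 0.24 = 0.76.
Physical capital: 0.24 × 3.3 = 0.792 pp.
Employment: 0.76 × 2.3 = 1.748 pp.
TFP growth = 2 − 2.54 = -0.54%.

-0.54%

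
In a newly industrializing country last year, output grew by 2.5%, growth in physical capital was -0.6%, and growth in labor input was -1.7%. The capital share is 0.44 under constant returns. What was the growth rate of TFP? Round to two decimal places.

3.72%

Labor's share = 1 − 0.44 = 0.56.
Physical capital: 0.44 × (-0.6) = -0.264 pp.
Labor input: 0.56 × (-1.7) = -0.952 pp.
TFP growth = 2.5 + 1.216 = 3.716%.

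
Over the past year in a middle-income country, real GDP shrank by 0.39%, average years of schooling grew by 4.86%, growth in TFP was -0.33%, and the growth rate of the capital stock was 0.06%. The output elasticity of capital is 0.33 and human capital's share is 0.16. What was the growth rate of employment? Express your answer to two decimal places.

-1.68%

Labor's share = 1 − 0.33 − 0.16 = 0.51.
gY = gA + 0.33×0.06 + 0.16×4.86 + 0.51×g.
0.51×g = -0.39 + 0.33 − 0.7974 = -0.8574.
g = -0.8574 / 0.51 = -1.6812%.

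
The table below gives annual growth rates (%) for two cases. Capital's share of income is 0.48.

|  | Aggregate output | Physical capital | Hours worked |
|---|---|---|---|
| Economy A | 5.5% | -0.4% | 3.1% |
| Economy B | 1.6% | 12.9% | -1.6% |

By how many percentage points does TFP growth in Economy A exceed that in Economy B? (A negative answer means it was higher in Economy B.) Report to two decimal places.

Labor's share = 1 − 0.48 = 0.52.
Economy A: TFP = 5.5 + 0.192 − 1.612 = 4.08%.
Economy B: TFP = 1.6 − 6.192 + 0.832 = -3.76%.
Difference = 4.08 − (-3.76) = 7.84 pp.

7.84 percentage points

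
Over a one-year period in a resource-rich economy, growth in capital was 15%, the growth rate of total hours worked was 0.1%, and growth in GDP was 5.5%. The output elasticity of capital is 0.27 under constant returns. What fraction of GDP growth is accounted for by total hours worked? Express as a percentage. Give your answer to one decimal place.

1.3%

Labor's share = 1 − 0.27 = 0.73.
Total hours worked contributed 0.73 × 0.1 = 0.073 pp.
Share of growth = 0.073 / 5.5 × 100 = 1.327%.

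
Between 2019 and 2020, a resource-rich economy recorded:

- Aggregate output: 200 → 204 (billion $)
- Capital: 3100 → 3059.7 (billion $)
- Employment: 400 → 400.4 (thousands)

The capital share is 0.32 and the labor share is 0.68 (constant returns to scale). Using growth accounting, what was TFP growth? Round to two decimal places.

Aggregate output growth = (204 − 200) / 200 = 2%.
Capital growth = (3059.7 − 3100) / 3100 = -1.3%.
Employment growth = (400.4 − 400) / 400 = 0.1%.
Labor's share = 1 − 0.32 = 0.68.
Capital: 0.32 × (-1.3) = -0.416 pp.
Employment: 0.68 × 0.1 = 0.068 pp.
TFP growth = 2 + 0.348 = 2.348%.

TFP grew 2.35%.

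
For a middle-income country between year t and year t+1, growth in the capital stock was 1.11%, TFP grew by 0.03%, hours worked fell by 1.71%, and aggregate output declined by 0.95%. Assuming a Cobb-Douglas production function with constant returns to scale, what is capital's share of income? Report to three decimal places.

gY = gA + α·gK + (1−α)·gL, so gY − gA − gL = α(gK − gL).
-0.95 − 0.03 + 1.71 = α × (1.11 − (-1.71)).
0.73 = 2.82 α, so α = 0.25887.

α = 0.259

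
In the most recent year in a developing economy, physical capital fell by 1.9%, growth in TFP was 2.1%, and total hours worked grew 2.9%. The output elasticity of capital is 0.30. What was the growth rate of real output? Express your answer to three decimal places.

Real output grew 3.560%.

Labor's share = 1 − 0.3 = 0.7.
Physical capital: 0.3 × (-1.9) = -0.57 pp.
Total hours worked: 0.7 × 2.9 = 2.03 pp.
Output growth = 2.1 + 1.46 = 3.56%.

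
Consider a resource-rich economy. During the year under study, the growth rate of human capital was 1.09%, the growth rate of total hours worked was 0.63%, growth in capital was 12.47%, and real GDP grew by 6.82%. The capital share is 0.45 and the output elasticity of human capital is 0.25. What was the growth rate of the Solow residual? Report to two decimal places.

0.75%

Labor's share = 1 − 0.45 − 0.25 = 0.3.
Capital: 0.45 × 12.47 = 5.6115 pp.
Human capital: 0.25 × 1.09 = 0.2725 pp.
Total hours worked: 0.3 × 0.63 = 0.189 pp.
TFP growth = 6.82 − 6.073 = 0.747%.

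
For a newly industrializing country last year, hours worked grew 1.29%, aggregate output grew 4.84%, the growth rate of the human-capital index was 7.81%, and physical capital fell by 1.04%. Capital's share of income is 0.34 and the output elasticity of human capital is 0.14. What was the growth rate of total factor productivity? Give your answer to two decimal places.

Total factor productivity grew 3.43%.

Labor's share = 1 − 0.34 − 0.14 = 0.52.
Physical capital: 0.34 × (-1.04) = -0.3536 pp.
The human-capital index: 0.14 × 7.81 = 1.0934 pp.
Hours worked: 0.52 × 1.29 = 0.6708 pp.
TFP growth = 4.84 − 1.4106 = 3.4294%.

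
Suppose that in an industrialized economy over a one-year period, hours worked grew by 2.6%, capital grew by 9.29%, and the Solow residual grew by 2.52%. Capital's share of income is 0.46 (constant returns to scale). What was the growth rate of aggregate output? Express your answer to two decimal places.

Labor's share = 1 − 0.46 = 0.54.
Capital: 0.46 × 9.29 = 4.2734 pp.
Hours worked: 0.54 × 2.6 = 1.404 pp.
Output growth = 2.52 + 5.6774 = 8.1974%.

8.20%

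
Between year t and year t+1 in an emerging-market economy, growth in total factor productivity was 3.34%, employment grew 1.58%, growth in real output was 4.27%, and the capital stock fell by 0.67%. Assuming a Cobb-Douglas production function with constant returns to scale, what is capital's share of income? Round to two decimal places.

Capital's share of income is 0.29.

gY = gA + α·gK + (1−α)·gL, so gY − gA − gL = α(gK − gL).
4.27 − 3.34 − 1.58 = α × (-0.67 − 1.58).
-0.65 = -2.25 α, so α = 0.2889.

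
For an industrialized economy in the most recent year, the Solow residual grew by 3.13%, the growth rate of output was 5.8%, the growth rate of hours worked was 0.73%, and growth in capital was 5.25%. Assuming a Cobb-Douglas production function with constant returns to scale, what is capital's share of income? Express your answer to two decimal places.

gY = gA + α·gK + (1−α)·gL, so gY − gA − gL = α(gK − gL).
5.8 − 3.13 − 0.73 = α × (5.25 − 0.73).
1.94 = 4.52 α, so α = 0.4292.

Capital's share of income is 0.43.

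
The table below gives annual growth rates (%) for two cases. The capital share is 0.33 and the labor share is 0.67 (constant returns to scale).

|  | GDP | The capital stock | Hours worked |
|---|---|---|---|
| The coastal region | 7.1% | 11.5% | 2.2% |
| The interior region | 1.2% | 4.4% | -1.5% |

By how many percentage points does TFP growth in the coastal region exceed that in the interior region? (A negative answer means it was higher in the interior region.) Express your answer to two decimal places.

Labor's share = 1 − 0.33 = 0.67.
The coastal region: TFP = 7.1 − 3.795 − 1.474 = 1.831%.
The interior region: TFP = 1.2 − 1.452 + 1.005 = 0.753%.
Difference = 1.831 − (0.753) = 1.078 pp.

1.08 percentage points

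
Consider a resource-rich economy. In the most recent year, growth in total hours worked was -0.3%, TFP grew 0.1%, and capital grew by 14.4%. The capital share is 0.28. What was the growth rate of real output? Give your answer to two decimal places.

3.92%

Labor's share = 1 − 0.28 = 0.72.
Capital: 0.28 × 14.4 = 4.032 pp.
Total hours worked: 0.72 × (-0.3) = -0.216 pp.
Output growth = 0.1 + 3.816 = 3.916%.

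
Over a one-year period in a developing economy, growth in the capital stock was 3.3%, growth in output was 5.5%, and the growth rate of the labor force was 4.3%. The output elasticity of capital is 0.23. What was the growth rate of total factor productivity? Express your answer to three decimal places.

Labor's share = 1 − 0.23 = 0.77.
The capital stock: 0.23 × 3.3 = 0.759 pp.
The labor force: 0.77 × 4.3 = 3.311 pp.
TFP growth = 5.5 − 4.07 = 1.43%.

1.430%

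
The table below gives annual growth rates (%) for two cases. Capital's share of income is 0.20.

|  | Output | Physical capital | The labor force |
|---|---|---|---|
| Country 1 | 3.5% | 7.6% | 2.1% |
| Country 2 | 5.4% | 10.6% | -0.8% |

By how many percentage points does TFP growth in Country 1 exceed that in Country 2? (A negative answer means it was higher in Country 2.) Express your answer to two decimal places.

-3.62 percentage points

Labor's share = 1 − 0.2 = 0.8.
Country 1: TFP = 3.5 − 1.52 − 1.68 = 0.3%.
Country 2: TFP = 5.4 − 2.12 + 0.64 = 3.92%.
Difference = 0.3 − (3.92) = -3.62 pp.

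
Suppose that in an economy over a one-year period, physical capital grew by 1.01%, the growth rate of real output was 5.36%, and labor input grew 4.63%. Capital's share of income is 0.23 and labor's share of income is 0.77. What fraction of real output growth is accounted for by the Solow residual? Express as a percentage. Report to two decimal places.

29.15%

Labor's share = 1 − 0.23 = 0.77.
Physical capital: 0.23 × 1.01 = 0.2323 pp.
Labor input: 0.77 × 4.63 = 3.5651 pp.
TFP growth = 5.36 − 3.7974 = 1.5626%.
TFP share of growth = 1.5626 / 5.36 × 100 = 29.153%.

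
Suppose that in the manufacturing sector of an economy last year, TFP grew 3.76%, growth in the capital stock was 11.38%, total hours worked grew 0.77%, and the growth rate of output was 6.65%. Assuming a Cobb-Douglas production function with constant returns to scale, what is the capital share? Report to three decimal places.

gY = gA + α·gK + (1−α)·gL, so gY − gA − gL = α(gK − gL).
6.65 − 3.76 − 0.77 = α × (11.38 − 0.77).
2.12 = 10.61 α, so α = 0.19981.

The capital share is 0.200.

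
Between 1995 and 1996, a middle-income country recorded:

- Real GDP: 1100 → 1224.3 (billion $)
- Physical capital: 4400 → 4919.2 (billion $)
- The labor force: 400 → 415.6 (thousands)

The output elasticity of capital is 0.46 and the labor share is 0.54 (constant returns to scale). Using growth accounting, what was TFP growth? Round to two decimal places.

3.77%

Real GDP growth = (1224.3 − 1100) / 1100 = 11.3%.
Physical capital growth = (4919.2 − 4400) / 4400 = 11.8%.
The labor force growth = (415.6 − 400) / 400 = 3.9%.
Labor's share = 1 − 0.46 = 0.54.
Physical capital: 0.46 × 11.8 = 5.428 pp.
The labor force: 0.54 × 3.9 = 2.106 pp.
TFP growth = 11.3 − 7.534 = 3.766%.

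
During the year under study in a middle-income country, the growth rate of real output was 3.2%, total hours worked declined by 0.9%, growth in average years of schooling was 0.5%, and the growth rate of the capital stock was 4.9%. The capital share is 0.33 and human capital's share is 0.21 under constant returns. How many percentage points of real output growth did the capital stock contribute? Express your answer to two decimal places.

1.62 pp

Contribution = share × growth = 0.33 × 4.9 = 1.617 pp.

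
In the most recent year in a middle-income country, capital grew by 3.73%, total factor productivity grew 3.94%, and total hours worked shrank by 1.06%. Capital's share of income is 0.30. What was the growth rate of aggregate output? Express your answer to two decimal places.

Labor's share = 1 − 0.3 = 0.7.
Capital: 0.3 × 3.73 = 1.119 pp.
Total hours worked: 0.7 × (-1.06) = -0.742 pp.
Output growth = 3.94 + 0.377 = 4.317%.

4.32%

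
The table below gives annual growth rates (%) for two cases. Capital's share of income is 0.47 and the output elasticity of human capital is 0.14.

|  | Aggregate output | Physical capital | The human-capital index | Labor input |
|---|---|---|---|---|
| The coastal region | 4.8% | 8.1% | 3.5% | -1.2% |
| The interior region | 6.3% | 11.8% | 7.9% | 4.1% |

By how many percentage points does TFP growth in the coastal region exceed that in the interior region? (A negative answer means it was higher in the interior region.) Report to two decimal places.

2.92 percentage points

Labor's share = 1 − 0.47 − 0.14 = 0.39.
The coastal region: TFP = 4.8 − 3.807 − 0.49 + 0.468 = 0.971%.
The interior region: TFP = 6.3 − 5.546 − 1.106 − 1.599 = -1.951%.
Difference = 0.971 − (-1.951) = 2.922 pp.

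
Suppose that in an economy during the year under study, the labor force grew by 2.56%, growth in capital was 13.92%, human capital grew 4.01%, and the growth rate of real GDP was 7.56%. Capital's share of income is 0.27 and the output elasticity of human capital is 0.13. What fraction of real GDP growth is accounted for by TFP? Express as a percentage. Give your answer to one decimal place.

23.1%

Labor's share = 1 − 0.27 − 0.13 = 0.6.
Capital: 0.27 × 13.92 = 3.7584 pp.
Human capital: 0.13 × 4.01 = 0.5213 pp.
The labor force: 0.6 × 2.56 = 1.536 pp.
TFP growth = 7.56 − 5.8157 = 1.7443%.
TFP share of growth = 1.7443 / 7.56 × 100 = 23.073%.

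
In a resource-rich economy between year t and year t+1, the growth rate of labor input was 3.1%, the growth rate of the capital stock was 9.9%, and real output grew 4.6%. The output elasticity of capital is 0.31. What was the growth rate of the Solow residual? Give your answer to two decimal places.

-0.61%

Labor's share = 1 − 0.31 = 0.69.
The capital stock: 0.31 × 9.9 = 3.069 pp.
Labor input: 0.69 × 3.1 = 2.139 pp.
TFP growth = 4.6 − 5.208 = -0.608%.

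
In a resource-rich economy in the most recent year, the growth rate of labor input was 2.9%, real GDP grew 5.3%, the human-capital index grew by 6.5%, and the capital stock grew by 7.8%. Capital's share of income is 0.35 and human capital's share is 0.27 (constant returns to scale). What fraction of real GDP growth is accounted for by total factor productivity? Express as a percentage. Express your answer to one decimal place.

Labor's share = 1 − 0.35 − 0.27 = 0.38.
The capital stock: 0.35 × 7.8 = 2.73 pp.
The human-capital index: 0.27 × 6.5 = 1.755 pp.
Labor input: 0.38 × 2.9 = 1.102 pp.
TFP growth = 5.3 − 5.587 = -0.287%.
TFP share of growth = -0.287 / 5.3 × 100 = -5.415%.

-5.4%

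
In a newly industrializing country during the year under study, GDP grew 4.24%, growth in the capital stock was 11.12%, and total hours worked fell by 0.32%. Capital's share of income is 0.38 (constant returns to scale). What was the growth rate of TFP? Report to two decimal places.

TFP grew 0.21%.

Labor's share = 1 − 0.38 = 0.62.
The capital stock: 0.38 × 11.12 = 4.2256 pp.
Total hours worked: 0.62 × (-0.32) = -0.1984 pp.
TFP growth = 4.24 − 4.0272 = 0.2128%.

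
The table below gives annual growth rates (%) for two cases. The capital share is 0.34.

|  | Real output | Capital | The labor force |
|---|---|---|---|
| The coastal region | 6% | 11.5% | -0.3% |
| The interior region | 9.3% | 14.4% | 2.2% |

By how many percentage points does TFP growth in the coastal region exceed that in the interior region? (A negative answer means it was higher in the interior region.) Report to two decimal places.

-0.66 percentage points

Labor's share = 1 − 0.34 = 0.66.
The coastal region: TFP = 6 − 3.91 + 0.198 = 2.288%.
The interior region: TFP = 9.3 − 4.896 − 1.452 = 2.952%.
Difference = 2.288 − (2.952) = -0.664 pp.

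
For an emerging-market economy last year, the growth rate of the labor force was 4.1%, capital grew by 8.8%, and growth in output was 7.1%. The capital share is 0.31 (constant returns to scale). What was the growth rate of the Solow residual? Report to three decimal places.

1.543%

Labor's share = 1 − 0.31 = 0.69.
Capital: 0.31 × 8.8 = 2.728 pp.
The labor force: 0.69 × 4.1 = 2.829 pp.
TFP growth = 7.1 − 5.557 = 1.543%.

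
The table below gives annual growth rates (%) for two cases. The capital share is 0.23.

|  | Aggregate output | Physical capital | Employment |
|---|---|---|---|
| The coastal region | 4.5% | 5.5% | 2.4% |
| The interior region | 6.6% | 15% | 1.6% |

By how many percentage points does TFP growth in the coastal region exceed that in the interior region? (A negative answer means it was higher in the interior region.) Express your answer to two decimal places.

Labor's share = 1 − 0.23 = 0.77.
The coastal region: TFP = 4.5 − 1.265 − 1.848 = 1.387%.
The interior region: TFP = 6.6 − 3.45 − 1.232 = 1.918%.
Difference = 1.387 − (1.918) = -0.531 pp.

-0.53 percentage points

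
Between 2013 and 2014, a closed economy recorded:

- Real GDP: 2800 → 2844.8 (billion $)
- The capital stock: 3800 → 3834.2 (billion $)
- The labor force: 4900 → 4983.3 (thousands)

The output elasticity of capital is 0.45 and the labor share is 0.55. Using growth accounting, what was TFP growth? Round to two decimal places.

Real GDP growth = (2844.8 − 2800) / 2800 = 1.6%.
The capital stock growth = (3834.2 − 3800) / 3800 = 0.9%.
The labor force growth = (4983.3 − 4900) / 4900 = 1.7%.
Labor's share = 1 − 0.45 = 0.55.
The capital stock: 0.45 × 0.9 = 0.405 pp.
The labor force: 0.55 × 1.7 = 0.935 pp.
TFP growth = 1.6 − 1.34 = 0.26%.

0.26%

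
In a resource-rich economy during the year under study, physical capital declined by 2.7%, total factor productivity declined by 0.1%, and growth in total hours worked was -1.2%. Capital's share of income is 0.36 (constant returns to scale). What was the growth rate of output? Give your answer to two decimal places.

Labor's share = 1 − 0.36 = 0.64.
Physical capital: 0.36 × (-2.7) = -0.972 pp.
Total hours worked: 0.64 × (-1.2) = -0.768 pp.
Output growth = -0.1 + (-1.74) = -1.84%.

-1.84%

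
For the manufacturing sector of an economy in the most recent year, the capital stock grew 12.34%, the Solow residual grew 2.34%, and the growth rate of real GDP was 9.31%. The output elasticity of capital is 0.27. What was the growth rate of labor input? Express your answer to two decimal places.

4.98%

Labor's share = 1 − 0.27 = 0.73.
gY = gA + 0.27×12.34 + 0.73×g.
0.73×g = 9.31 − 2.34 − 3.3318 = 3.6382.
g = 3.6382 / 0.73 = 4.9838%.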